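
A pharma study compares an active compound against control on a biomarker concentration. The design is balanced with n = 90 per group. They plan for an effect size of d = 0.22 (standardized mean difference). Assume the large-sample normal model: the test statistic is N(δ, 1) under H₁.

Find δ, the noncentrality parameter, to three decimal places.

δ ≈ 1.476

The noncentrality parameter scales effect size by the design's sample-size factor: δ = d·√(n/2) = 0.22 × √(90/2) = 1.4758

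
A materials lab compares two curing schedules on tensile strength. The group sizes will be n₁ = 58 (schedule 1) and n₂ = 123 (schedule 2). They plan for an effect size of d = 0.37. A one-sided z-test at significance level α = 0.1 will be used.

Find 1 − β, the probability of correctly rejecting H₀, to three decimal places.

Power ≈ 0.851

Noncentrality parameter: δ = d / √(1/n₁ + 1/n₂) = 0.37 / √(1/58 + 1/123) = 2.3229
Critical value for a one-sided test at α = 0.1: z_α = 1.282.
Power = P(Z > 1.282 − δ) = Φ(1.041) = 0.8511.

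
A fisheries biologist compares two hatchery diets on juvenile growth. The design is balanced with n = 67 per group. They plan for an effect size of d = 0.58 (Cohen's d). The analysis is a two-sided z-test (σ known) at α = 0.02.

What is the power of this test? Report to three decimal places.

Power ≈ 0.849

Noncentrality parameter: δ = d·√(n/2) = 0.58 × √(67/2) = 3.3570
Critical value for a two-sided test at α = 0.02: z_{α/2} = 2.326.
Power = Φ(δ − 2.326) + Φ(−δ − 2.326) = Φ(1.031) + Φ(-5.683) = 0.8486 + 0.0000 = 0.8486.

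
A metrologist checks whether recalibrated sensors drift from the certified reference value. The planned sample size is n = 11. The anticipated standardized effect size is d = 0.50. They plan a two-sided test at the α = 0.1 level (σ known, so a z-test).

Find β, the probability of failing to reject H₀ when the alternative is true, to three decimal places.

Noncentrality parameter: δ = d·√n = 0.50 × √11 = 1.6583
Two-sided α = 0.1 → critical value z_{0.05} = 1.645.
Power = Φ(δ − 1.645) + Φ(−δ − 1.645) = Φ(0.013) + Φ(-3.303) = 0.5054 + 0.0005 = 0.5058.
Type II error: β = 1 − power = 1 − 0.5058 = 0.4942.

β ≈ 0.494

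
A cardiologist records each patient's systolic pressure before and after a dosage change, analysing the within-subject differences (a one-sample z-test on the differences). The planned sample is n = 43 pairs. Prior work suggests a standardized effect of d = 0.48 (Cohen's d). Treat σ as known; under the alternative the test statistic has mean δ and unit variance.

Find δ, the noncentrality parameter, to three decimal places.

δ ≈ 3.148

δ = d·√n = 0.48 × √43 = 3.1476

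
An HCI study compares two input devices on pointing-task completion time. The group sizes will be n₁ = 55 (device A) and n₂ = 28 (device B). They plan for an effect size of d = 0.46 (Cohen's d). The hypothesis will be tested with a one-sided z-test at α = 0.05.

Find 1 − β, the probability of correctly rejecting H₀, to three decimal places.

Noncentrality parameter: δ = d / √(1/n₁ + 1/n₂) = 0.46 / √(1/55 + 1/28) = 1.9814
Critical value for a one-sided test at α = 0.05: z_α = 1.645.
Power = Φ(δ − 1.645) = Φ(0.337) = 0.6318.

Power ≈ 0.632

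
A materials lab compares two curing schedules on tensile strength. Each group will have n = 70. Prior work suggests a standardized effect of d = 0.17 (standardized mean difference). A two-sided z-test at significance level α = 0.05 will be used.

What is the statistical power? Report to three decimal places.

Power ≈ 0.171

Noncentrality parameter: δ = d·√(n/2) = 0.17 × √(70/2) = 1.0057
Critical value for a two-sided test at α = 0.05: z_{α/2} = 1.960.
Power = Φ(δ − 1.960) + Φ(−δ − 1.960) = Φ(-0.954) + Φ(-2.966) = 0.1700 + 0.0015 = 0.1715.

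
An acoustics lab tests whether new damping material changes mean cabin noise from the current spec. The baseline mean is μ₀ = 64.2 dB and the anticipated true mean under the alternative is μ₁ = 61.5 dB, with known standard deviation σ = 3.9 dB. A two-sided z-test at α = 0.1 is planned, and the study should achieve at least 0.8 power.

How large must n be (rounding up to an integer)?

n = 13

Standardized effect: d = |μ₁ − μ₀| / σ = |61.5 − 64.2| / 3.9 = 0.6923
Set Φ(δ − 1.645) = 0.8; then δ − 1.645 = Φ⁻¹(0.8) = 0.842, giving δ = 2.486.
(The Φ(−δ − z_{α/2}) term is vanishingly small for δ > 0 and is dropped in the standard sample-size formula.)
δ = d·√n ⇒ n = (δ/d)² = (2.486 / 0.6923)² = 12.90.
Rounding up, n = 13.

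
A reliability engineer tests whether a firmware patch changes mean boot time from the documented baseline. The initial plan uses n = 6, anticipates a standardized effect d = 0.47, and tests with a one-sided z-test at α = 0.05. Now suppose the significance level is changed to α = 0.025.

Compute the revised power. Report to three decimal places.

δ = d·√n = 0.47 × √6 = 1.1513 (unchanged). New critical value: z_{0.025} = 1.960.
Revised power = Φ(δ − 1.960) = Φ(-0.809) = 0.2093.

Power ≈ 0.209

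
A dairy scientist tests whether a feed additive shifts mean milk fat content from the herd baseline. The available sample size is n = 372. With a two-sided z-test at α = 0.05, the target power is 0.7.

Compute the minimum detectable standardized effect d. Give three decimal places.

Required noncentrality: δ = z_{0.025} + z_{0.30} = 1.960 + 0.524 = 2.484.
(The second rejection-region term Φ(−δ − z_{α/2}) is negligible and dropped.)
δ = d·√n ⇒ d = δ/√n = 2.484/√372 = 0.1288.

d ≈ 0.129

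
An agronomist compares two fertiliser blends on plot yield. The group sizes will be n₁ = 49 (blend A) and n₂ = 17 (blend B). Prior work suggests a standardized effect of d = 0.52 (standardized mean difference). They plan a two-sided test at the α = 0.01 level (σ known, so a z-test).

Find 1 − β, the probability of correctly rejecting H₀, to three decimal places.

Power ≈ 0.233

Noncentrality parameter: δ = d / √(1/n₁ + 1/n₂) = 0.52 / √(1/49 + 1/17) = 1.8474
Critical value for a two-sided test at α = 0.01: z_{α/2} = 2.576.
Power = Φ(δ − 2.576) + Φ(−δ − 2.576) = Φ(-0.728) + Φ(-4.423) = 0.2332 + 0.0000 = 0.2332.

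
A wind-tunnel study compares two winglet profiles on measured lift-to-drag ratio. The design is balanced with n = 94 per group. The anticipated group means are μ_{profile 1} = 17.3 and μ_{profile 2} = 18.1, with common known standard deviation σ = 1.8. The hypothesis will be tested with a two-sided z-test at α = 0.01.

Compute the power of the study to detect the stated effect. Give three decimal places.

Standardized effect: d = |μ_{profile 1} − μ_{profile 2}| / σ = |17.3 − 18.1| / 1.8 = 0.4444
Noncentrality parameter: δ = d·√(n/2) = 0.4444 × √(94/2) = 3.0470
Critical value for a two-sided test at α = 0.01: z_{α/2} = 2.576.
Power = Φ(δ − 2.576) + Φ(−δ − 2.576) = Φ(0.471) + Φ(-5.623) = 0.6812 + 0.0000 = 0.6812.

Power ≈ 0.681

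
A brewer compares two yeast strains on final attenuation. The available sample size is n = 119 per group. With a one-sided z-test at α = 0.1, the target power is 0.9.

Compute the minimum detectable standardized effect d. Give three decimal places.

Need Φ(δ − 1.282) = 0.9, so δ = 1.282 + 1.282 = 2.563.
δ = d·√(n/2) ⇒ d = δ/√(n/2) = 2.563/√(119/2) = 0.3323.

d ≈ 0.332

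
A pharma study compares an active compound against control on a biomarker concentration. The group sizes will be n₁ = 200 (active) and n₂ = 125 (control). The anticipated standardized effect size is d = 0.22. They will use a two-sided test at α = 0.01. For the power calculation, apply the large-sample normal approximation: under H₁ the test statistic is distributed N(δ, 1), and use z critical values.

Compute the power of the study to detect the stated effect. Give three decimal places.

Noncentrality parameter: δ = d / √(1/n₁ + 1/n₂) = 0.22 / √(1/200 + 1/125) = 1.9295
Two-sided α = 0.01 → critical value z_{0.005} = 2.576.
Power = Φ(δ − 2.576) + Φ(−δ − 2.576) = Φ(-0.646) + Φ(-4.505) = 0.2590 + 0.0000 = 0.2590.

Power ≈ 0.259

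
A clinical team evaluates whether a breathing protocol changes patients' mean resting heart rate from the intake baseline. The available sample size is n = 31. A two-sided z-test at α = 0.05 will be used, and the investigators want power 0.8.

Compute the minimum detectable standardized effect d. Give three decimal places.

Need Φ(δ − 1.960) = 0.8, so δ = 1.960 + 0.842 = 2.802.
(Lower-tail contribution to power is negligible for δ > 0.)
δ = d·√n ⇒ d = δ/√n = 2.802/√31 = 0.5032.

d ≈ 0.503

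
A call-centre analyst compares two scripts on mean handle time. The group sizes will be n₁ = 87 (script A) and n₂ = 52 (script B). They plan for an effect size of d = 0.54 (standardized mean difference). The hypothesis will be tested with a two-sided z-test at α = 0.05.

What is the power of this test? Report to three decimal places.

Noncentrality parameter: λ = d / √(1/n₁ + 1/n₂) = 0.54 / √(1/87 + 1/52) = 3.0807
Two-sided α = 0.05 → critical value z_{0.025} = 1.960.
Power = Φ(λ − 1.960) + Φ(−λ − 1.960) = Φ(1.121) + Φ(-5.041) = 0.8688 + 0.0000 = 0.8688.

Power ≈ 0.869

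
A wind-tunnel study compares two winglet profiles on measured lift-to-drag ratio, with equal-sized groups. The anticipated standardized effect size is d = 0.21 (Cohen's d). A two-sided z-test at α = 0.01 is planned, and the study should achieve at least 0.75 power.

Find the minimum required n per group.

Set Φ(δ − 2.576) = 0.75; then δ − 2.576 = Φ⁻¹(0.75) = 0.674, giving δ = 3.250.
(For δ > 0 the lower-tail rejection region contributes negligibly to power, so the one-term inversion is standard.)
δ = d·√(n/2) ⇒ n = 2(δ/d)² = 2 × (3.250 / 0.21)² = 479.12.
Round up to the next whole unit.

n = 480 per group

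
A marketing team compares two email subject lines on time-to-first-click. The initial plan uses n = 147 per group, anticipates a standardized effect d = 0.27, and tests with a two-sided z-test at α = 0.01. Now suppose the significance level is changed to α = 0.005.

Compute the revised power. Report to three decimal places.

δ = d·√(n/2) = 0.27 × √(147/2) = 2.3148 (unchanged). New critical value: z_{0.0025} = 2.807.
Revised power = Φ(δ − 2.807) + Φ(−δ − 2.807) = Φ(-0.492) + Φ(-5.122) = 0.3113 + 0.0000 = 0.3113.

Power ≈ 0.311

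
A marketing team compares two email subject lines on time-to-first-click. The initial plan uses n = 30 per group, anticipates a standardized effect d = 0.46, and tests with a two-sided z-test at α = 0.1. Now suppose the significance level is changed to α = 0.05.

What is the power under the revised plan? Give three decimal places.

Power ≈ 0.429

δ = d·√(n/2) = 0.46 × √(30/2) = 1.7816 (unchanged). New critical value: z_{0.025} = 1.960.
Revised power = Φ(δ − 1.960) + Φ(−δ − 1.960) = Φ(-0.178) + Φ(-3.742) = 0.4292 + 0.0001 = 0.4293.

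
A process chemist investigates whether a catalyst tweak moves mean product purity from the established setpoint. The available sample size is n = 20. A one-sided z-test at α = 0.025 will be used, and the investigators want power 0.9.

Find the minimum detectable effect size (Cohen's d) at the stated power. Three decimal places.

Need Φ(δ − 1.960) = 0.9, so δ = 1.960 + 1.282 = 3.242.
δ = d·√n ⇒ d = δ/√n = 3.242/√20 = 0.7248.

d ≈ 0.725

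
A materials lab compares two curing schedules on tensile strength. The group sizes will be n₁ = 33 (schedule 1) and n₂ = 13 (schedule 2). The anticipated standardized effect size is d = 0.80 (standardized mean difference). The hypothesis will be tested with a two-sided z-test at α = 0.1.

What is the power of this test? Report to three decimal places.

Power ≈ 0.788

Noncentrality parameter: δ = d / √(1/n₁ + 1/n₂) = 0.80 / √(1/33 + 1/13) = 2.4431
Critical value for a two-sided test at α = 0.1: z_{α/2} = 1.645.
Power = Φ(δ − 1.645) + Φ(−δ − 1.645) = Φ(0.798) + Φ(-4.088) = 0.7876 + 0.0000 = 0.7877.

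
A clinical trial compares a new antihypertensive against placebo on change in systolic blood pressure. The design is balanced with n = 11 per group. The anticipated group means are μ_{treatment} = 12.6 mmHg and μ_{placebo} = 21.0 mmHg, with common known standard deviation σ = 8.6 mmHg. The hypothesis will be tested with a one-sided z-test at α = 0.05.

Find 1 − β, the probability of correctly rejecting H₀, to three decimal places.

Power ≈ 0.741

Standardized effect: d = |μ_{treatment} − μ_{placebo}| / σ = |12.6 − 21.0| / 8.6 = 0.9767
Noncentrality parameter: δ = d·√(n/2) = 0.9767 × √(11/2) = 2.2907
Critical value for a one-sided test at α = 0.05: z_α = 1.645.
Power = P(Z > 1.645 − δ) = Φ(0.646) = 0.7408.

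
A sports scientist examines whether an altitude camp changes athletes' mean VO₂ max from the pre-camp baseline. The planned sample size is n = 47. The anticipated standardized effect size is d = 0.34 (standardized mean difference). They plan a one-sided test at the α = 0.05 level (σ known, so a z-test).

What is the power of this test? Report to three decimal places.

Power ≈ 0.754

Noncentrality parameter: δ = d·√n = 0.34 × √47 = 2.3309
One-sided α = 0.05 → critical value z_{0.05} = 1.645.
Power = P(Z > 1.645 − δ) = Φ(0.686) = 0.7537.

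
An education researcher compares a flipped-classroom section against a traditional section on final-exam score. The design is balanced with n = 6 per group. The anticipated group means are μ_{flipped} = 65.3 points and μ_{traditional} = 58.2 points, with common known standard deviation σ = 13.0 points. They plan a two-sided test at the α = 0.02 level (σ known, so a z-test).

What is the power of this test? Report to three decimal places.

Power ≈ 0.084

Standardized effect: d = |μ_{flipped} − μ_{traditional}| / σ = |65.3 − 58.2| / 13.0 = 0.5462
Noncentrality parameter: δ = d·√(n/2) = 0.5462 × √(6/2) = 0.9460
Two-sided α = 0.02 → critical value z_{0.01} = 2.326.
Power = Φ(δ − 2.326) + Φ(−δ − 2.326) = Φ(-1.380) + Φ(-3.272) = 0.0837 + 0.0005 = 0.0843.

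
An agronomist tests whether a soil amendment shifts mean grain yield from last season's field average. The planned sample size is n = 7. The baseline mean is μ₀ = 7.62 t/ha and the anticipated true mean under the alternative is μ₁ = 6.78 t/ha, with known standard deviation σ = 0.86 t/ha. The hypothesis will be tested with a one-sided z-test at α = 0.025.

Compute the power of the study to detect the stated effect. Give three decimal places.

Power ≈ 0.734

Standardized effect: d = |μ₁ − μ₀| / σ = |6.78 − 7.62| / 0.86 = 0.9767
Noncentrality parameter: δ = d·√n = 0.9767 × √7 = 2.5842
Critical value for a one-sided test at α = 0.025: z_α = 1.960.
Power = Φ(δ − 1.960) = Φ(0.624) = 0.7338.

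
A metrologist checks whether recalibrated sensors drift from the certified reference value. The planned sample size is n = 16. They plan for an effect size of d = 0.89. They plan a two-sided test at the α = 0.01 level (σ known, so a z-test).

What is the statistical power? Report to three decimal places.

Noncentrality parameter: δ = d·√n = 0.89 × √16 = 3.5600
Critical value for a two-sided test at α = 0.01: z_{α/2} = 2.576.
Power = Φ(δ − 2.576) + Φ(−δ − 2.576) = Φ(0.984) + Φ(-6.136) = 0.8375 + 0.0000 = 0.8375.

Power ≈ 0.837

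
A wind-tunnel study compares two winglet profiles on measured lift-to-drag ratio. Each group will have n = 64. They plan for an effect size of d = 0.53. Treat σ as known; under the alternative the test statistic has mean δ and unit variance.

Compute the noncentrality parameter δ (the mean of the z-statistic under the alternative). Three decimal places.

δ ≈ 2.998

The noncentrality parameter scales effect size by the design's sample-size factor: δ = d·√(n/2) = 0.53 × √(64/2) = 2.9981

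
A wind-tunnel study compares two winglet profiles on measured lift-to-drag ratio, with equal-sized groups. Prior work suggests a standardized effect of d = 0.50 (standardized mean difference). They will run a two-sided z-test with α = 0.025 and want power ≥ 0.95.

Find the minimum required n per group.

n = 121 per group

For power 0.95 need Φ(δ − z_{0.0125}) = 0.95, so δ = z_{0.0125} + z_{0.05} = 2.241 + 1.645 = 3.886.
(Ignoring the negligible lower-tail rejection probability gives the usual closed-form inversion.)
δ = d·√(n/2) ⇒ n = 2(δ/d)² = 2 × (3.886 / 0.50)² = 120.82.
Round up to the next whole unit.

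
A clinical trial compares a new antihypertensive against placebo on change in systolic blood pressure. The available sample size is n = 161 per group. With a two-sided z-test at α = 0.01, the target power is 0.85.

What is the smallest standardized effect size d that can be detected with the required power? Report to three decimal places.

Required noncentrality: δ = z_{0.005} + z_{0.15} = 2.576 + 1.036 = 3.612.
(Lower-tail contribution to power is negligible for δ > 0.)
δ = d·√(n/2) ⇒ d = δ/√(n/2) = 3.612/√(161/2) = 0.4026.

d ≈ 0.403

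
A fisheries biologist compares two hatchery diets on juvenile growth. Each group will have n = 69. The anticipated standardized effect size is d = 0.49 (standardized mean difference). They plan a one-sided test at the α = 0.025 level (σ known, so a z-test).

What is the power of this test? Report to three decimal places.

Noncentrality parameter: δ = d·√(n/2) = 0.49 × √(69/2) = 2.8781
One-sided α = 0.025 → critical value z_{0.025} = 1.960.
Power = Φ(δ − 1.960) = Φ(0.918) = 0.8207.

Power ≈ 0.821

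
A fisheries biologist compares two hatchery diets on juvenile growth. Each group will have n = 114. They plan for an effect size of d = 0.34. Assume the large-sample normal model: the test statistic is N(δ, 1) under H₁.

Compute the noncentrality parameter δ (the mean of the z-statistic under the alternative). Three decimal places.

δ ≈ 2.567

The noncentrality parameter scales effect size by the design's sample-size factor: δ = d·√(n/2) = 0.34 × √(114/2) = 2.5669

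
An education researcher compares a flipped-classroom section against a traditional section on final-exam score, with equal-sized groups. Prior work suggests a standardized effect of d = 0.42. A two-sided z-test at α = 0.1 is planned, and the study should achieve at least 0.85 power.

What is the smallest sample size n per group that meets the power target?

Set Φ(δ − 1.645) = 0.85; then δ − 1.645 = Φ⁻¹(0.85) = 1.036, giving δ = 2.681.
(Ignoring the negligible lower-tail rejection probability gives the usual closed-form inversion.)
δ = d·√(n/2) ⇒ n = 2(δ/d)² = 2 × (2.681 / 0.42)² = 81.51.
Rounding up, n = 82 per group.

n = 82 per group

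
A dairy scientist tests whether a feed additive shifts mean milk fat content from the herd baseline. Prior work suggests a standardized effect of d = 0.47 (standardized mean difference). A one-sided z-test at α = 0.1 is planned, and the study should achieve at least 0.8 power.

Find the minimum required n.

n = 21

For power 0.8 need Φ(δ − z_{0.1}) = 0.8, so δ = z_{0.1} + z_{0.20} = 1.282 + 0.842 = 2.123.
δ = d·√n ⇒ n = (δ/d)² = (2.123 / 0.47)² = 20.41.
Round up to the next whole unit.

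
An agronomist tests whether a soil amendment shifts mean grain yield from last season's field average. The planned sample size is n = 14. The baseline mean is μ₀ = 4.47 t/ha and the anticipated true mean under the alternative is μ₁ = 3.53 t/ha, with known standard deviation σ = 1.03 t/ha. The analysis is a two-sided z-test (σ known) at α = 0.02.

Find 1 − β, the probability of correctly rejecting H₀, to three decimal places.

Power ≈ 0.862

Standardized effect: d = |μ₁ − μ₀| / σ = |3.53 − 4.47| / 1.03 = 0.9126
Noncentrality parameter: δ = d·√n = 0.9126 × √14 = 3.4147
Critical value for a two-sided test at α = 0.02: z_{α/2} = 2.326.
Power = Φ(δ − 2.326) + Φ(−δ − 2.326) = Φ(1.088) + Φ(-5.741) = 0.8618 + 0.0000 = 0.8618.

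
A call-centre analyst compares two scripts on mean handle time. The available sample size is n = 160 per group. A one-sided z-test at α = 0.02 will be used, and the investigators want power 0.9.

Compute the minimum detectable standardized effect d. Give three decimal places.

d ≈ 0.373

Need Φ(δ − 2.054) = 0.9, so δ = 2.054 + 1.282 = 3.335.
δ = d·√(n/2) ⇒ d = δ/√(n/2) = 3.335/√(160/2) = 0.3729.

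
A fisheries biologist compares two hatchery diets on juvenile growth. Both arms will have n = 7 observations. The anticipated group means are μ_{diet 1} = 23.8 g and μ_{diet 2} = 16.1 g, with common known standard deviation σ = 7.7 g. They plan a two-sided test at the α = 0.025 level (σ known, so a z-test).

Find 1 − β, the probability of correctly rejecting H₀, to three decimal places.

Power ≈ 0.355

Standardized effect: d = |μ_{diet 1} − μ_{diet 2}| / σ = |23.8 − 16.1| / 7.7 = 1.0000
Noncentrality parameter: δ = d·√(n/2) = 1.0000 × √(7/2) = 1.8708
Two-sided α = 0.025 → critical value z_{0.0125} = 2.241.
Power = Φ(δ − 2.241) + Φ(−δ − 2.241) = Φ(-0.371) + Φ(-4.112) = 0.3555 + 0.0000 = 0.3555.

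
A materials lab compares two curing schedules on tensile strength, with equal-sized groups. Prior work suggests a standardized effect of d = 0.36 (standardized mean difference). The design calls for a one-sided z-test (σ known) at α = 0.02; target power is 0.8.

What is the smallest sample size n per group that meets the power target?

n = 130 per group

For power 0.8 need Φ(δ − z_{0.02}) = 0.8, so δ = z_{0.02} + z_{0.20} = 2.054 + 0.842 = 2.895.
δ = d·√(n/2) ⇒ n = 2(δ/d)² = 2 × (2.895 / 0.36)² = 129.37.
Round up to the next whole unit.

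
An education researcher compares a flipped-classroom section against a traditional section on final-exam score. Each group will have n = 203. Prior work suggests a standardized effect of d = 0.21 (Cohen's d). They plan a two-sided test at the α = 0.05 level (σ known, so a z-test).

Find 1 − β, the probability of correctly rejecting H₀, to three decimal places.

Power ≈ 0.562

Noncentrality parameter: δ = d·√(n/2) = 0.21 × √(203/2) = 2.1157
Two-sided α = 0.05 → critical value z_{0.025} = 1.960.
Power = Φ(δ − 1.960) + Φ(−δ − 1.960) = Φ(0.156) + Φ(-4.076) = 0.5619 + 0.0000 = 0.5619.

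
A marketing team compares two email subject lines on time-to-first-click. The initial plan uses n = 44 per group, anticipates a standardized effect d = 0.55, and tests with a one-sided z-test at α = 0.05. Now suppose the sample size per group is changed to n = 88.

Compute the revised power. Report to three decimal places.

Power ≈ 0.977

With n = 88 per group: δ = d·√(n/2) = 0.55 × √(88/2) = 3.6483. Critical value z_{0.05} = 1.645.
Revised power = P(Z > 1.645 − δ) = Φ(2.003) = 0.9774.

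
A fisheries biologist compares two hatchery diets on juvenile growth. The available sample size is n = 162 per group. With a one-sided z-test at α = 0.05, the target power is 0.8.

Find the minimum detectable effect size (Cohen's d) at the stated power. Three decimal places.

Required noncentrality: δ = z_{0.05} + z_{0.20} = 1.645 + 0.842 = 2.486.
δ = d·√(n/2) ⇒ d = δ/√(n/2) = 2.486/√(162/2) = 0.2763.

d ≈ 0.276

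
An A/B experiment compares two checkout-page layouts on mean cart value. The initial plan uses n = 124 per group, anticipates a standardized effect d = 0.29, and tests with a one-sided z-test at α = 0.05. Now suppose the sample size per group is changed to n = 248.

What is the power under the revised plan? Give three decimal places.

Power ≈ 0.943

With n = 248 per group: δ = d·√(n/2) = 0.29 × √(248/2) = 3.2293. Critical value z_{0.05} = 1.645.
Revised power = Φ(δ − 1.645) = Φ(1.584) = 0.9435.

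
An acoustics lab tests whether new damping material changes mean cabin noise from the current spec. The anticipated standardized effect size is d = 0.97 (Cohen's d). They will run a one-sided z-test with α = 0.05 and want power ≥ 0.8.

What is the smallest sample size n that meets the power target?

For power 0.8 need Φ(δ − z_{0.05}) = 0.8, so δ = z_{0.05} + z_{0.20} = 1.645 + 0.842 = 2.486.
δ = d·√n ⇒ n = (δ/d)² = (2.486 / 0.97)² = 6.57.
Rounding up, n = 7.

n = 7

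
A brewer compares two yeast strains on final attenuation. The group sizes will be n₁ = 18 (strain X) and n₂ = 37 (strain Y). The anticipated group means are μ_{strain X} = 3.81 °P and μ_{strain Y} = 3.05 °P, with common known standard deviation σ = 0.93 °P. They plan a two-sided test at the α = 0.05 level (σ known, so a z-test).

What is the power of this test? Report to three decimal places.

Standardized effect: d = |μ_{strain X} − μ_{strain Y}| / σ = |3.81 − 3.05| / 0.93 = 0.8172
Noncentrality parameter: δ = d / √(1/n₁ + 1/n₂) = 0.8172 / √(1/18 + 1/37) = 2.8437
Critical value for a two-sided test at α = 0.05: z_{α/2} = 1.960.
Power = Φ(δ − 1.960) + Φ(−δ − 1.960) = Φ(0.884) + Φ(-4.804) = 0.8116 + 0.0000 = 0.8116.

Power ≈ 0.812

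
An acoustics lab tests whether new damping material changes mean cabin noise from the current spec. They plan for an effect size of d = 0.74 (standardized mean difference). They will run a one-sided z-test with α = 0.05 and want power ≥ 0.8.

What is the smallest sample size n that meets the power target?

Set Φ(δ − 1.645) = 0.8; then δ − 1.645 = Φ⁻¹(0.8) = 0.842, giving δ = 2.486.
δ = d·√n ⇒ n = (δ/d)² = (2.486 / 0.74)² = 11.29.
Rounding up, n = 12.

n = 12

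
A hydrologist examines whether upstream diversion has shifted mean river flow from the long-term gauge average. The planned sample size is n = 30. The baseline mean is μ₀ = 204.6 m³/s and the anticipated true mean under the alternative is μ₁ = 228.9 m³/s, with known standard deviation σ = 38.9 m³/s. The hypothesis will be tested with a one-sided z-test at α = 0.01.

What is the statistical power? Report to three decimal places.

Power ≈ 0.863

Standardized effect: d = |μ₁ − μ₀| / σ = |228.9 − 204.6| / 38.9 = 0.6247
Noncentrality parameter: λ = d·√n = 0.6247 × √30 = 3.4215
Critical value for a one-sided test at α = 0.01: z_α = 2.326.
Power = P(Z > 2.326 − λ) = Φ(1.095) = 0.8633.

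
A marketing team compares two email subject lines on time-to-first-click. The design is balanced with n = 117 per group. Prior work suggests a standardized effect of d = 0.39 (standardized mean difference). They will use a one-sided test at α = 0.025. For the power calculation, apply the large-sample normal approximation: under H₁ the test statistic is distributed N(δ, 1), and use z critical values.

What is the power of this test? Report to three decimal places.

Noncentrality parameter: δ = d·√(n/2) = 0.39 × √(117/2) = 2.9829
Critical value for a one-sided test at α = 0.025: z_α = 1.960.
Power = Φ(δ − 1.960) = Φ(1.023) = 0.8468.

Power ≈ 0.847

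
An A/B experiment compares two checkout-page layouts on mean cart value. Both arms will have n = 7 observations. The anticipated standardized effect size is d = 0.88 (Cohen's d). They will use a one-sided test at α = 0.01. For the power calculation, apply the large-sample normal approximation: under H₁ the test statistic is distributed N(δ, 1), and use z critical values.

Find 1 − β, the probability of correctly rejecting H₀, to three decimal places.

Noncentrality parameter: δ = d·√(n/2) = 0.88 × √(7/2) = 1.6463
Critical value for a one-sided test at α = 0.01: z_α = 2.326.
Power = P(Z > 2.326 − δ) = Φ(-0.680) = 0.2482.

Power ≈ 0.248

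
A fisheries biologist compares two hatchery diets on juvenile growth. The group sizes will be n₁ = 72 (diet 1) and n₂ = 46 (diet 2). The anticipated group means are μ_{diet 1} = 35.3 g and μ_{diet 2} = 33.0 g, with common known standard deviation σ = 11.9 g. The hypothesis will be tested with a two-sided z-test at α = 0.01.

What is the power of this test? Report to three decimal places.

Standardized effect: d = |μ_{diet 1} − μ_{diet 2}| / σ = |35.3 − 33.0| / 11.9 = 0.1933
Noncentrality parameter: δ = d / √(1/n₁ + 1/n₂) = 0.1933 / √(1/72 + 1/46) = 1.0240
Critical value for a two-sided test at α = 0.01: z_{α/2} = 2.576.
Power = Φ(δ − 2.576) + Φ(−δ − 2.576) = Φ(-1.552) + Φ(-3.600) = 0.0603 + 0.0002 = 0.0605.

Power ≈ 0.061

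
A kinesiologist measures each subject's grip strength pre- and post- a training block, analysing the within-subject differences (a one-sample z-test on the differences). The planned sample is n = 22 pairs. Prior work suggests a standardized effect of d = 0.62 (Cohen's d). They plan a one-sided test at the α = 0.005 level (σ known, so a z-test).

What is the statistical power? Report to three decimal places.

Noncentrality parameter: δ = d·√n = 0.62 × √22 = 2.9081
Critical value for a one-sided test at α = 0.005: z_α = 2.576.
Power = P(Z > 2.576 − δ) = Φ(0.332) = 0.6301.

Power ≈ 0.630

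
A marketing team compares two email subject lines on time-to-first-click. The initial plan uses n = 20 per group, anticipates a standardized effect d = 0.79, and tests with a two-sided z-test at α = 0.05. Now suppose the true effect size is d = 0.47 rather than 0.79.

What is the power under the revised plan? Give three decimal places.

With d = 0.47: δ = d·√(n/2) = 0.47 × √(20/2) = 1.4863. Critical value z_{0.025} = 1.960.
Revised power = Φ(δ − 1.960) + Φ(−δ − 1.960) = Φ(-0.474) + Φ(-3.446) = 0.3179 + 0.0003 = 0.3181.

Power ≈ 0.318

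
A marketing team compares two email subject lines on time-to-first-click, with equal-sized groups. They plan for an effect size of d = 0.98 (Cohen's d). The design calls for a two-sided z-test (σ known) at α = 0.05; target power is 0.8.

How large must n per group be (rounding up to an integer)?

n = 17 per group

Set Φ(δ − 1.960) = 0.8; then δ − 1.960 = Φ⁻¹(0.8) = 0.842, giving δ = 2.802.
(Ignoring the negligible lower-tail rejection probability gives the usual closed-form inversion.)
δ = d·√(n/2) ⇒ n = 2(δ/d)² = 2 × (2.802 / 0.98)² = 16.35.
Round up to the next whole unit.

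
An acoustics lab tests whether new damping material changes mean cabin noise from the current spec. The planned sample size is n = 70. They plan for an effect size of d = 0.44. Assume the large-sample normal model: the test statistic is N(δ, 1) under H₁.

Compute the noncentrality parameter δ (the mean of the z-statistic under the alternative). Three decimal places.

δ = d·√n = 0.44 × √70 = 3.6813

δ ≈ 3.681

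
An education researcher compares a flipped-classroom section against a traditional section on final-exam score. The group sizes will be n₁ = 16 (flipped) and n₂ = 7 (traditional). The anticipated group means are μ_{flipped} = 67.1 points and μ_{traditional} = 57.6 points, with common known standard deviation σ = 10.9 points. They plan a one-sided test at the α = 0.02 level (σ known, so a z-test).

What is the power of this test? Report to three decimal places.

Standardized effect: d = |μ_{flipped} − μ_{traditional}| / σ = |67.1 − 57.6| / 10.9 = 0.8716
Noncentrality parameter: δ = d / √(1/n₁ + 1/n₂) = 0.8716 / √(1/16 + 1/7) = 1.9233
One-sided α = 0.02 → critical value z_{0.02} = 2.054.
Power = P(Z > 2.054 − δ) = Φ(-0.130) = 0.4481.

Power ≈ 0.448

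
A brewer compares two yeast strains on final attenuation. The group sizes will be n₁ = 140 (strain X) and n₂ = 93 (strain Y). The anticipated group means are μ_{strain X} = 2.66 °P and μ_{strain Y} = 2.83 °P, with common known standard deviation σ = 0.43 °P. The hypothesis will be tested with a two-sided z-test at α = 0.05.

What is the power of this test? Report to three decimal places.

Power ≈ 0.840

Standardized effect: d = |μ_{strain X} − μ_{strain Y}| / σ = |2.66 − 2.83| / 0.43 = 0.3953
Noncentrality parameter: λ = d / √(1/n₁ + 1/n₂) = 0.3953 / √(1/140 + 1/93) = 2.9553
Critical value for a two-sided test at α = 0.05: z_{α/2} = 1.960.
Power = Φ(λ − 1.960) + Φ(−λ − 1.960) = Φ(0.995) + Φ(-4.915) = 0.8402 + 0.0000 = 0.8402.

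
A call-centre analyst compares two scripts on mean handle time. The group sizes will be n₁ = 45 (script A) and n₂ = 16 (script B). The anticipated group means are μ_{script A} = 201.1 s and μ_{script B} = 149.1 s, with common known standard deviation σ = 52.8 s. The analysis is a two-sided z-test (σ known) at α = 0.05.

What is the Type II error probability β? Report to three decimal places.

Standardized effect: d = |μ_{script A} − μ_{script B}| / σ = |201.1 − 149.1| / 52.8 = 0.9848
Noncentrality parameter: δ = d / √(1/n₁ + 1/n₂) = 0.9848 / √(1/45 + 1/16) = 3.3835
Critical value for a two-sided test at α = 0.05: z_{α/2} = 1.960.
Power = Φ(δ − 1.960) + Φ(−δ − 1.960) = Φ(1.424) + Φ(-5.343) = 0.9227 + 0.0000 = 0.9227.
Type II error: β = 1 − power = 1 − 0.9227 = 0.0773.

β ≈ 0.077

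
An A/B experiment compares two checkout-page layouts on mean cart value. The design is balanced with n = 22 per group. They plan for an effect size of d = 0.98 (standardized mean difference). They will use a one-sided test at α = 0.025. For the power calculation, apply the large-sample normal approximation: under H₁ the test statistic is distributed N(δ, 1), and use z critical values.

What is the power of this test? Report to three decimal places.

Power ≈ 0.902

Noncentrality parameter: δ = d·√(n/2) = 0.98 × √(22/2) = 3.2503
Critical value for a one-sided test at α = 0.025: z_α = 1.960.
Power = Φ(δ − 1.960) = Φ(1.290) = 0.9015.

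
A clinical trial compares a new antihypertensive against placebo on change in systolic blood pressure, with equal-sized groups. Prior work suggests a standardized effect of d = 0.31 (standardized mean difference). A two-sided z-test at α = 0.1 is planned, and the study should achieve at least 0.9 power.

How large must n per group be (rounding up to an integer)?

For power 0.9 need Φ(δ − z_{0.05}) = 0.9, so δ = z_{0.05} + z_{0.10} = 1.645 + 1.282 = 2.926.
(The Φ(−δ − z_{α/2}) term is vanishingly small for δ > 0 and is dropped in the standard sample-size formula.)
δ = d·√(n/2) ⇒ n = 2(δ/d)² = 2 × (2.926 / 0.31)² = 178.23.
Rounding up, n = 179 per group.

n = 179 per group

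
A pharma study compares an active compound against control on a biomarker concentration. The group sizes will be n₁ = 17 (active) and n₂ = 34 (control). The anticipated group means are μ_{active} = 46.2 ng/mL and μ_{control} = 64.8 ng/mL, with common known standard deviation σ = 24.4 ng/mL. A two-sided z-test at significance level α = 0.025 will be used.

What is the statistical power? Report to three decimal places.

Standardized effect: d = |μ_{active} − μ_{control}| / σ = |46.2 − 64.8| / 24.4 = 0.7623
Noncentrality parameter: λ = d / √(1/n₁ + 1/n₂) = 0.7623 / √(1/17 + 1/34) = 2.5663
Two-sided α = 0.025 → critical value z_{0.0125} = 2.241.
Power = Φ(λ − 2.241) + Φ(−λ − 2.241) = Φ(0.325) + Φ(-4.808) = 0.6274 + 0.0000 = 0.6274.

Power ≈ 0.627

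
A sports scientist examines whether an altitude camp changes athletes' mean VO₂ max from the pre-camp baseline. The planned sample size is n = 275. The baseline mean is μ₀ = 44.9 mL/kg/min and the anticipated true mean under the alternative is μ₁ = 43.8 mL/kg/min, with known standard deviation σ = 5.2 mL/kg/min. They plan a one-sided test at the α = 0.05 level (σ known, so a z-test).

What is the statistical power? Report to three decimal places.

Power ≈ 0.969

Standardized effect: d = |μ₁ − μ₀| / σ = |43.8 − 44.9| / 5.2 = 0.2115
Noncentrality parameter: δ = d·√n = 0.2115 × √275 = 3.5080
One-sided α = 0.05 → critical value z_{0.05} = 1.645.
Power = P(Z > 1.645 − δ) = Φ(1.863) = 0.9688.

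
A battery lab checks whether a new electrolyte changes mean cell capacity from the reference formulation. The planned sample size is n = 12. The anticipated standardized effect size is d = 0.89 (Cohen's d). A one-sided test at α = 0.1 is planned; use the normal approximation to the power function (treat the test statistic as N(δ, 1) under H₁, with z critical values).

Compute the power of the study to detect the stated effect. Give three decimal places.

Noncentrality parameter: δ = d·√n = 0.89 × √12 = 3.0831
Critical value for a one-sided test at α = 0.1: z_α = 1.282.
Power = P(Z > 1.282 − δ) = Φ(1.801) = 0.9642.

Power ≈ 0.964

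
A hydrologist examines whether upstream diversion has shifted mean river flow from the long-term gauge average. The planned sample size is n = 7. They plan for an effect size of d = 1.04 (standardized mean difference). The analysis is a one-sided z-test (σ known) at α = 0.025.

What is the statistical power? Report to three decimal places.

Power ≈ 0.786

Noncentrality parameter: δ = d·√n = 1.04 × √7 = 2.7516
One-sided α = 0.025 → critical value z_{0.025} = 1.960.
Power = P(Z > 1.960 − δ) = Φ(0.792) = 0.7857.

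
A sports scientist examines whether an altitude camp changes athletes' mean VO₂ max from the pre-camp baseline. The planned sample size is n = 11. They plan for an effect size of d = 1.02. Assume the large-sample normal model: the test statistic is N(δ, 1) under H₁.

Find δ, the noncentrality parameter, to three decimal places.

δ ≈ 3.383

δ = d·√n = 1.02 × √11 = 3.3830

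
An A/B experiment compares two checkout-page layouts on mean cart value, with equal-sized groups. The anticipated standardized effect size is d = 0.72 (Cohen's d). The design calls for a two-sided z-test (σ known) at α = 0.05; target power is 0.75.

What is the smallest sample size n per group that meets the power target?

For power 0.75 need Φ(δ − z_{0.025}) = 0.75, so δ = z_{0.025} + z_{0.25} = 1.960 + 0.674 = 2.634.
(Ignoring the negligible lower-tail rejection probability gives the usual closed-form inversion.)
δ = d·√(n/2) ⇒ n = 2(δ/d)² = 2 × (2.634 / 0.72)² = 26.78.
Rounding up, n = 27 per group.

n = 27 per group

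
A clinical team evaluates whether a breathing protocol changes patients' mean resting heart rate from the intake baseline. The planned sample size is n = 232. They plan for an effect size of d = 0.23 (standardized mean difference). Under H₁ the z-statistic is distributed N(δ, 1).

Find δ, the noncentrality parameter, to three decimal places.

δ ≈ 3.503

The noncentrality parameter scales effect size by the design's sample-size factor: δ = d·√n = 0.23 × √232 = 3.5033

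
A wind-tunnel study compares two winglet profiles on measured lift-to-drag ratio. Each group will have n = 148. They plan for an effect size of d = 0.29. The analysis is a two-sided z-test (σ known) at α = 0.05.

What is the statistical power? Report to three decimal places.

Noncentrality parameter: δ = d·√(n/2) = 0.29 × √(148/2) = 2.4947
Critical value for a two-sided test at α = 0.05: z_{α/2} = 1.960.
Power = Φ(δ − 1.960) + Φ(−δ − 1.960) = Φ(0.535) + Φ(-4.455) = 0.7036 + 0.0000 = 0.7036.

Power ≈ 0.704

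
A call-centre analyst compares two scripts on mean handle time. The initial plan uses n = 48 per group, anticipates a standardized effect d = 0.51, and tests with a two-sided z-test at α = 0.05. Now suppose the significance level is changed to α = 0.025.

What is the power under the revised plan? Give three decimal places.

δ = d·√(n/2) = 0.51 × √(48/2) = 2.4985 (unchanged). New critical value: z_{0.0125} = 2.241.
Revised power = Φ(δ − 2.241) + Φ(−δ − 2.241) = Φ(0.257) + Φ(-4.740) = 0.6014 + 0.0000 = 0.6014.

Power ≈ 0.601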